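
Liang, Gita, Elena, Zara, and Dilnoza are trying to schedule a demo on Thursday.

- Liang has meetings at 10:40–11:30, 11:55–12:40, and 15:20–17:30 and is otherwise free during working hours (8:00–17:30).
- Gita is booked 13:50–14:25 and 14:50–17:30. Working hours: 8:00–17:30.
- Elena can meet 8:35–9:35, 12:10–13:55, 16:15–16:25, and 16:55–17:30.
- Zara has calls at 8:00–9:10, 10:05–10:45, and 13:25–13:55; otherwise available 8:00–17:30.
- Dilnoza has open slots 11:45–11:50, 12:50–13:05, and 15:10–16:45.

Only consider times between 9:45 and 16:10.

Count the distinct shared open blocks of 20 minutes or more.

Liang free within 08:00–17:30: 08:00–10:40, 11:30–11:55, 12:40–15:20.
Gita free within 08:00–17:30: 08:00–13:50, 14:25–14:50.
Zara free within 08:00–17:30: 09:10–10:05, 10:45–13:25, 13:55–17:30.
Liang ∩ Gita: 08:00–10:40, 11:30–11:55, 12:40–13:50, 14:25–14:50.
Liang ∩ Gita ∩ Elena: 08:35–09:35, 12:40–13:50.
Liang ∩ Gita ∩ Elena ∩ Zara: 09:10–09:35, 12:40–13:25.
Liang ∩ Gita ∩ Elena ∩ Zara ∩ Dilnoza: 12:50–13:05.
Restricted to 09:45–16:10: 12:50–13:05.
Windows ≥ 20 min: (none).
That's 0 windows.

0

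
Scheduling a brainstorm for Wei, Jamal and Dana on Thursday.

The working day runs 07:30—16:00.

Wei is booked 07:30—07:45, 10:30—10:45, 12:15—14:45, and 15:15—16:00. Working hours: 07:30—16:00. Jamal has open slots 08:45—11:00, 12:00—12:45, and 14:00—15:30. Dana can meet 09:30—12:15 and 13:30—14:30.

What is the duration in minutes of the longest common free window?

Wei free within 07:30–16:00: 07:45–10:30, 10:45–12:15, 14:45–15:15.
Wei ∩ Jamal: 08:45–10:30, 10:45–11:00, 12:00–12:15, 14:45–15:15.
Wei ∩ Jamal ∩ Dana: 09:30–10:30, 10:45–11:00, 12:00–12:15.
Common window lengths: 60, 15, 15 min; longest is 60.

60 minutes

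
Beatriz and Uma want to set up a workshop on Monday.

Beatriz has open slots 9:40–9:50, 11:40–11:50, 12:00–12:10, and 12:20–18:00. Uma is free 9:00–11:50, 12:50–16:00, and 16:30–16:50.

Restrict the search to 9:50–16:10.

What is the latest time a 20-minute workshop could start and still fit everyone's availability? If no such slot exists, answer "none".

15:40

Beatriz ∩ Uma: 09:40–09:50, 11:40–11:50, 12:50–16:00, 16:30–16:50.
Restricted to 09:50–16:10: 11:40–11:50, 12:50–16:00.
Windows ≥ 20 min: 12:50–16:00.
Latest start in the last window 12:50–16:00 is 16:00 − 20 min = 15:40.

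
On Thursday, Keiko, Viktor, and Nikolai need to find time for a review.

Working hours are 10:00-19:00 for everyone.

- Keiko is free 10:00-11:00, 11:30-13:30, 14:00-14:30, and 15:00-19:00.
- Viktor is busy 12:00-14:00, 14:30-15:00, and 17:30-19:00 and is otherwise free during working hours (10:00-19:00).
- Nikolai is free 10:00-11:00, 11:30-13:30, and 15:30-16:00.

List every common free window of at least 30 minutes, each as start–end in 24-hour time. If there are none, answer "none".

Viktor free within 10:00–19:00: 10:00–12:00, 14:00–14:30, 15:00–17:30.
Keiko ∩ Viktor: 10:00–11:00, 11:30–12:00, 14:00–14:30, 15:00–17:30.
Keiko ∩ Viktor ∩ Nikolai: 10:00–11:00, 11:30–12:00, 15:30–16:00.
Windows ≥ 30 min: 10:00–11:00, 11:30–12:00, 15:30–16:00.

10:00–11:00, 11:30–12:00, 15:30–16:00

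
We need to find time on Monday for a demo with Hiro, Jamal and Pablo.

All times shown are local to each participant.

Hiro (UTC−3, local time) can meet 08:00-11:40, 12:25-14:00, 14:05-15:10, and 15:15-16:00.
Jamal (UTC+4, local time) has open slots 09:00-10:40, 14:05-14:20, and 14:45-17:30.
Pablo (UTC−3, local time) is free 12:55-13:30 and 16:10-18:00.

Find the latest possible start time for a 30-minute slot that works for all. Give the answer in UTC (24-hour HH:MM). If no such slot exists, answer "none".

none

Hiro → UTC: 11:00–14:40, 15:25–17:00, 17:05–18:10, 18:15–19:00.
Jamal → UTC: 05:00–06:40, 10:05–10:20, 10:45–13:30.
Pablo → UTC: 15:55–16:30, 19:10–21:00.
Hiro ∩ Jamal: 11:00–13:30.
Hiro ∩ Jamal ∩ Pablo: (none).
Windows ≥ 30 min: (none).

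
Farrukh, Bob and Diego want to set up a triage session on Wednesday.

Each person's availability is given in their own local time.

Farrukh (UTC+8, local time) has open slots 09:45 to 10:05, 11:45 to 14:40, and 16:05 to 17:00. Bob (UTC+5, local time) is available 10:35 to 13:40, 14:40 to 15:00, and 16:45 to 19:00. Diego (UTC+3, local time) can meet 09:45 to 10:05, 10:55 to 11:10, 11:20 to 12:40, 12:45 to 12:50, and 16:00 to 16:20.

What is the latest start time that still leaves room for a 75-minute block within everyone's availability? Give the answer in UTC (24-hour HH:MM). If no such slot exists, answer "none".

none

Farrukh → UTC: 01:45–02:05, 03:45–06:40, 08:05–09:00.
Bob → UTC: 05:35–08:40, 09:40–10:00, 11:45–14:00.
Diego → UTC: 06:45–07:05, 07:55–08:10, 08:20–09:40, 09:45–09:50, 13:00–13:20.
Farrukh ∩ Bob: 05:35–06:40, 08:05–08:40.
Farrukh ∩ Bob ∩ Diego: 08:05–08:10, 08:20–08:40.
Windows ≥ 75 min: (none).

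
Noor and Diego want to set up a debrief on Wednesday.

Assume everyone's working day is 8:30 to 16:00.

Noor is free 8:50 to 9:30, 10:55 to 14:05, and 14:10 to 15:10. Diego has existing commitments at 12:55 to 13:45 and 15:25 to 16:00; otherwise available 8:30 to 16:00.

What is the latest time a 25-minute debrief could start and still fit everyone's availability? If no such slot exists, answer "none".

14:45

Diego free within 08:30–16:00: 08:30–12:55, 13:45–15:25.
Noor ∩ Diego: 08:50–09:30, 10:55–12:55, 13:45–14:05, 14:10–15:10.
Windows ≥ 25 min: 08:50–09:30, 10:55–12:55, 14:10–15:10.
Latest start in the last window 14:10–15:10 is 15:10 − 25 min = 14:45.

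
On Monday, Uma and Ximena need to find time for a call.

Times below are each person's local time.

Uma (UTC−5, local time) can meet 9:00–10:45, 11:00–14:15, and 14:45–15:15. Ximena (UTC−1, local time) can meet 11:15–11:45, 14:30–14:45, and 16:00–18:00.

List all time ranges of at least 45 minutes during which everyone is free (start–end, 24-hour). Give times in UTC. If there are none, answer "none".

Uma → UTC: 14:00–15:45, 16:00–19:15, 19:45–20:15.
Ximena → UTC: 12:15–12:45, 15:30–15:45, 17:00–19:00.
Uma ∩ Ximena: 15:30–15:45, 17:00–19:00.
Windows ≥ 45 min: 17:00–19:00.

17:00–19:00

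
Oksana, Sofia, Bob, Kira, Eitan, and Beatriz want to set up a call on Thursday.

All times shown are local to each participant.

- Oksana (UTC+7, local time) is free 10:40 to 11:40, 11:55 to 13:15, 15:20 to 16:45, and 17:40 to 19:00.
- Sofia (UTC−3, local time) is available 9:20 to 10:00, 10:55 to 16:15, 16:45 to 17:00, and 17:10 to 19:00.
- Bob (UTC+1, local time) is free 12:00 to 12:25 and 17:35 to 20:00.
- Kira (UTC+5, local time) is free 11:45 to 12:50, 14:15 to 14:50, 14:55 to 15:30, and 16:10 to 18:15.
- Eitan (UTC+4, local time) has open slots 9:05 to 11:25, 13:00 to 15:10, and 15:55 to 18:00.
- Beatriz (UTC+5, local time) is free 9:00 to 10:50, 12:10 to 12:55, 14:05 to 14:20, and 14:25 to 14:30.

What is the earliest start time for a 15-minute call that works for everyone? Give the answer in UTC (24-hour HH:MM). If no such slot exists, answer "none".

Oksana → UTC: 03:40–04:40, 04:55–06:15, 08:20–09:45, 10:40–12:00.
Sofia → UTC: 12:20–13:00, 13:55–19:15, 19:45–20:00, 20:10–22:00.
Bob → UTC: 11:00–11:25, 16:35–19:00.
Kira → UTC: 06:45–07:50, 09:15–09:50, 09:55–10:30, 11:10–13:15.
Eitan → UTC: 05:05–07:25, 09:00–11:10, 11:55–14:00.
Beatriz → UTC: 04:00–05:50, 07:10–07:55, 09:05–09:20, 09:25–09:30.
Oksana ∩ Sofia: (none).
Oksana ∩ Sofia ∩ Bob: (none).
Oksana ∩ Sofia ∩ Bob ∩ Kira: (none).
Oksana ∩ Sofia ∩ Bob ∩ Kira ∩ Eitan: (none).
Oksana ∩ Sofia ∩ Bob ∩ Kira ∩ Eitan ∩ Beatriz: (none).
Windows ≥ 15 min: (none).

none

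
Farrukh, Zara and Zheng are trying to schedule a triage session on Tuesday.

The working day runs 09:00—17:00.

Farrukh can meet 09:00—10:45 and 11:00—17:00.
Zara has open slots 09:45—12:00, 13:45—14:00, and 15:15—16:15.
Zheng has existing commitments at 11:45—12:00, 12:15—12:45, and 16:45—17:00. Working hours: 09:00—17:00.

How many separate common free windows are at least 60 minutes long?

2

Zheng free within 09:00–17:00: 09:00–11:45, 12:00–12:15, 12:45–16:45.
Farrukh ∩ Zara: 09:45–10:45, 11:00–12:00, 13:45–14:00, 15:15–16:15.
Farrukh ∩ Zara ∩ Zheng: 09:45–10:45, 11:00–11:45, 13:45–14:00, 15:15–16:15.
Windows ≥ 60 min: 09:45–10:45, 15:15–16:15.
That's 2 windows.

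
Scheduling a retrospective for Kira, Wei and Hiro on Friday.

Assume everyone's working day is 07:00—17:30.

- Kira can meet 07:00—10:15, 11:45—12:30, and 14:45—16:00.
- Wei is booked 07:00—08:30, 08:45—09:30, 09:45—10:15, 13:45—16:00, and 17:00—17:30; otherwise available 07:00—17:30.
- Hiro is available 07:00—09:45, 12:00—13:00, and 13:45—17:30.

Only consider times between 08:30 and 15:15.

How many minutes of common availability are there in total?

Wei free within 07:00–17:30: 08:30–08:45, 09:30–09:45, 10:15–13:45, 16:00–17:00.
Kira ∩ Wei: 08:30–08:45, 09:30–09:45, 11:45–12:30.
Kira ∩ Wei ∩ Hiro: 08:30–08:45, 09:30–09:45, 12:00–12:30.
Restricted to 08:30–15:15: 08:30–08:45, 09:30–09:45, 12:00–12:30.
Total common minutes: 15 + 15 + 30 = 60.

60 minutes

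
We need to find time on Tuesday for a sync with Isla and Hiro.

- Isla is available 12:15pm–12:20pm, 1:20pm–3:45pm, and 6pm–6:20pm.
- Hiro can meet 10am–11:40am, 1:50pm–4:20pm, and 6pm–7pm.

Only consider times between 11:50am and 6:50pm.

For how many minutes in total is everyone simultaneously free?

135 minutes

Isla ∩ Hiro: 13:50–15:45, 18:00–18:20.
Restricted to 11:50–18:50: 13:50–15:45, 18:00–18:20.
Total common minutes: 115 + 20 = 135.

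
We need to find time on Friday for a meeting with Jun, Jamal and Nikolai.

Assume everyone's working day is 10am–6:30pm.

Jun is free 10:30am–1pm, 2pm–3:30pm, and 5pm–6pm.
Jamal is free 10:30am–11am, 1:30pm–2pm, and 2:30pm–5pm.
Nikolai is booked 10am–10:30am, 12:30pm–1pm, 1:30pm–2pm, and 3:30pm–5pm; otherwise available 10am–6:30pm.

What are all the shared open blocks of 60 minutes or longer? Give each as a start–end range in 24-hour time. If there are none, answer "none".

14:30–15:30

Nikolai free within 10:00–18:30: 10:30–12:30, 13:00–13:30, 14:00–15:30, 17:00–18:30.
Jun ∩ Jamal: 10:30–11:00, 14:30–15:30.
Jun ∩ Jamal ∩ Nikolai: 10:30–11:00, 14:30–15:30.
Windows ≥ 60 min: 14:30–15:30.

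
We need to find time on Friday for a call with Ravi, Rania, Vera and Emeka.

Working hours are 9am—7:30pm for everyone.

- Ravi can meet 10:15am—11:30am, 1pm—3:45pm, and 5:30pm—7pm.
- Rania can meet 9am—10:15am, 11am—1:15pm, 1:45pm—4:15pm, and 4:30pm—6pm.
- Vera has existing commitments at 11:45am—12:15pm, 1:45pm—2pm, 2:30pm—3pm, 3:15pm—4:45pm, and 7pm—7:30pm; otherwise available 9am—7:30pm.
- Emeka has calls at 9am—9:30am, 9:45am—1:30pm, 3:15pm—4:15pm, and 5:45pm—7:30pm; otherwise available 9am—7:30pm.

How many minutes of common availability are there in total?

Vera free within 09:00–19:30: 09:00–11:45, 12:15–13:45, 14:00–14:30, 15:00–15:15, 16:45–19:00.
Emeka free within 09:00–19:30: 09:30–09:45, 13:30–15:15, 16:15–17:45.
Ravi ∩ Rania: 11:00–11:30, 13:00–13:15, 13:45–15:45, 17:30–18:00.
Ravi ∩ Rania ∩ Vera: 11:00–11:30, 13:00–13:15, 14:00–14:30, 15:00–15:15, 17:30–18:00.
Ravi ∩ Rania ∩ Vera ∩ Emeka: 14:00–14:30, 15:00–15:15, 17:30–17:45.
Total common minutes: 30 + 15 + 15 = 60.

60 minutes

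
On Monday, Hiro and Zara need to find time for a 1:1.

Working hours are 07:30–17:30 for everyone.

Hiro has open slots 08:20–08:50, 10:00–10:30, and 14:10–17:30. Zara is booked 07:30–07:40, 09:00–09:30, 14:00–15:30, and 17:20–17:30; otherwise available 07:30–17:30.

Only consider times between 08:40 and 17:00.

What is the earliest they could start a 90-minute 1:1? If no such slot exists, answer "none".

Zara free within 07:30–17:30: 07:40–09:00, 09:30–14:00, 15:30–17:20.
Hiro ∩ Zara: 08:20–08:50, 10:00–10:30, 15:30–17:20.
Restricted to 08:40–17:00: 08:40–08:50, 10:00–10:30, 15:30–17:00.
Windows ≥ 90 min: 15:30–17:00.
Earliest such window starts at 15:30.

15:30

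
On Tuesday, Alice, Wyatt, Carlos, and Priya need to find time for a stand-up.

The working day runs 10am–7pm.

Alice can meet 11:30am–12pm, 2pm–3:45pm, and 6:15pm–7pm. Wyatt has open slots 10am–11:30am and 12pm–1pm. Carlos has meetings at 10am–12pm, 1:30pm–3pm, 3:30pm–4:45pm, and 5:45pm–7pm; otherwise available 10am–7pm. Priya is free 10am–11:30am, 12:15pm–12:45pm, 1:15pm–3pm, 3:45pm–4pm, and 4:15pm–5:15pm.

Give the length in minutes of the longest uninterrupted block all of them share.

0 minutes

Carlos free within 10:00–19:00: 12:00–13:30, 15:00–15:30, 16:45–17:45.
Alice ∩ Wyatt: (none).
Alice ∩ Wyatt ∩ Carlos: (none).
Alice ∩ Wyatt ∩ Carlos ∩ Priya: (none).
No common window.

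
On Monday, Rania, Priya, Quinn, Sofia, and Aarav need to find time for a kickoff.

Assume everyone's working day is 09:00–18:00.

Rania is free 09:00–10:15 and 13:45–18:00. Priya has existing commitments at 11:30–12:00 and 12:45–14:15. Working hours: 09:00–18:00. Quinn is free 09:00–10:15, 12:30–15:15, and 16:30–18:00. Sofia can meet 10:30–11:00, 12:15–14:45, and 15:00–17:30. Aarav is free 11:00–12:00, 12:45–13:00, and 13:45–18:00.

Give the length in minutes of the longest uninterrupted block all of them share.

Priya free within 09:00–18:00: 09:00–11:30, 12:00–12:45, 14:15–18:00.
Rania ∩ Priya: 09:00–10:15, 14:15–18:00.
Rania ∩ Priya ∩ Quinn: 09:00–10:15, 14:15–15:15, 16:30–18:00.
Rania ∩ Priya ∩ Quinn ∩ Sofia: 14:15–14:45, 15:00–15:15, 16:30–17:30.
Rania ∩ Priya ∩ Quinn ∩ Sofia ∩ Aarav: 14:15–14:45, 15:00–15:15, 16:30–17:30.
Common window lengths: 30, 15, 60 min; longest is 60.

60 minutes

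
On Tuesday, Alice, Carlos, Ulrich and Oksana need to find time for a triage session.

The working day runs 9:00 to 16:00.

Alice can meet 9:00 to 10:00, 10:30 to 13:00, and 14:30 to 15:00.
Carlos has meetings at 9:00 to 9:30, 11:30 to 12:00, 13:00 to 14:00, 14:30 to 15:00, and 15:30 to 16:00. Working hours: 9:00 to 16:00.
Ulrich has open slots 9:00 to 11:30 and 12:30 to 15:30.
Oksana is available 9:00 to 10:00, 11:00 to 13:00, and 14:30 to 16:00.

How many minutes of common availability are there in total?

Carlos free within 09:00–16:00: 09:30–11:30, 12:00–13:00, 14:00–14:30, 15:00–15:30.
Alice ∩ Carlos: 09:30–10:00, 10:30–11:30, 12:00–13:00.
Alice ∩ Carlos ∩ Ulrich: 09:30–10:00, 10:30–11:30, 12:30–13:00.
Alice ∩ Carlos ∩ Ulrich ∩ Oksana: 09:30–10:00, 11:00–11:30, 12:30–13:00.
Total common minutes: 30 + 30 + 30 = 90.

90 minutes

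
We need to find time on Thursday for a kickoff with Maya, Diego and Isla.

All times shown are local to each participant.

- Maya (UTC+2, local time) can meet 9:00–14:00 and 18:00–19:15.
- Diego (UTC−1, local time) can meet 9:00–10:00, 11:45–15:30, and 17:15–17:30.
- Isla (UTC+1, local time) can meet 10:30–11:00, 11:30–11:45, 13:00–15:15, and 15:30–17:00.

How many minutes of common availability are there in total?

15 minutes

Maya → UTC: 07:00–12:00, 16:00–17:15.
Diego → UTC: 10:00–11:00, 12:45–16:30, 18:15–18:30.
Isla → UTC: 09:30–10:00, 10:30–10:45, 12:00–14:15, 14:30–16:00.
Maya ∩ Diego: 10:00–11:00, 16:00–16:30.
Maya ∩ Diego ∩ Isla: 10:30–10:45.
Total common minutes: 15.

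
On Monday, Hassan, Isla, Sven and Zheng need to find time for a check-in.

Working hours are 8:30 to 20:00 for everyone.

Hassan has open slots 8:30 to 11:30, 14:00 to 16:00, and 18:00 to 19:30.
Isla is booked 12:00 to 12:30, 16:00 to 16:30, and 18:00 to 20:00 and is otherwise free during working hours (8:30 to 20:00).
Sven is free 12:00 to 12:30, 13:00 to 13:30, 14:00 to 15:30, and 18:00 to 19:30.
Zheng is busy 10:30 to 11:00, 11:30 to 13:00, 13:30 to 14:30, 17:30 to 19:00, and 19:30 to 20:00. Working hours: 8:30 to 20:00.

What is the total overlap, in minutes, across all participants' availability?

60 minutes

Isla free within 08:30–20:00: 08:30–12:00, 12:30–16:00, 16:30–18:00.
Zheng free within 08:30–20:00: 08:30–10:30, 11:00–11:30, 13:00–13:30, 14:30–17:30, 19:00–19:30.
Hassan ∩ Isla: 08:30–11:30, 14:00–16:00.
Hassan ∩ Isla ∩ Sven: 14:00–15:30.
Hassan ∩ Isla ∩ Sven ∩ Zheng: 14:30–15:30.
Total common minutes: 60.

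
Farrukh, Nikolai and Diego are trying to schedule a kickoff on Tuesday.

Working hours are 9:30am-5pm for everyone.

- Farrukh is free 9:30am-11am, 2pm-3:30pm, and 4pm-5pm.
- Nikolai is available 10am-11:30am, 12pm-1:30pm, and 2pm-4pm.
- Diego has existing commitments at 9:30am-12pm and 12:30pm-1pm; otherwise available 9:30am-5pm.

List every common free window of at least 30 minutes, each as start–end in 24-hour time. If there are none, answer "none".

Diego free within 09:30–17:00: 12:00–12:30, 13:00–17:00.
Farrukh ∩ Nikolai: 10:00–11:00, 14:00–15:30.
Farrukh ∩ Nikolai ∩ Diego: 14:00–15:30.
Windows ≥ 30 min: 14:00–15:30.

14:00–15:30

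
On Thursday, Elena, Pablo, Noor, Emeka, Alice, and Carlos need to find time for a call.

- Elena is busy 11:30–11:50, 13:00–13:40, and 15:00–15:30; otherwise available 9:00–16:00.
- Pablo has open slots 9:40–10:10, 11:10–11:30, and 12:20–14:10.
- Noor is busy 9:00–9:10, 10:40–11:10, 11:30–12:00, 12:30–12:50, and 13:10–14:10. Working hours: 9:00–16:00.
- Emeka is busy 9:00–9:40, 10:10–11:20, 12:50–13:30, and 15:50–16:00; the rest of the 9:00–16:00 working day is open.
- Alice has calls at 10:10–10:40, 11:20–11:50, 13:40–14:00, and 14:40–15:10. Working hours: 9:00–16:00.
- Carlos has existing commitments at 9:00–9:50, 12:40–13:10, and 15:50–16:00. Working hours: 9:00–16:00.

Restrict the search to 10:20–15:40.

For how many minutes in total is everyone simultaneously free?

Elena free within 09:00–16:00: 09:00–11:30, 11:50–13:00, 13:40–15:00, 15:30–16:00.
Noor free within 09:00–16:00: 09:10–10:40, 11:10–11:30, 12:00–12:30, 12:50–13:10, 14:10–16:00.
Emeka free within 09:00–16:00: 09:40–10:10, 11:20–12:50, 13:30–15:50.
Alice free within 09:00–16:00: 09:00–10:10, 10:40–11:20, 11:50–13:40, 14:00–14:40, 15:10–16:00.
Carlos free within 09:00–16:00: 09:50–12:40, 13:10–15:50.
Elena ∩ Pablo: 09:40–10:10, 11:10–11:30, 12:20–13:00, 13:40–14:10.
Elena ∩ Pablo ∩ Noor: 09:40–10:10, 11:10–11:30, 12:20–12:30, 12:50–13:00.
Elena ∩ Pablo ∩ Noor ∩ Emeka: 09:40–10:10, 11:20–11:30, 12:20–12:30.
Elena ∩ Pablo ∩ Noor ∩ Emeka ∩ Alice: 09:40–10:10, 12:20–12:30.
Elena ∩ Pablo ∩ Noor ∩ Emeka ∩ Alice ∩ Carlos: 09:50–10:10, 12:20–12:30.
Restricted to 10:20–15:40: 12:20–12:30.
Total common minutes: 10.

10 minutes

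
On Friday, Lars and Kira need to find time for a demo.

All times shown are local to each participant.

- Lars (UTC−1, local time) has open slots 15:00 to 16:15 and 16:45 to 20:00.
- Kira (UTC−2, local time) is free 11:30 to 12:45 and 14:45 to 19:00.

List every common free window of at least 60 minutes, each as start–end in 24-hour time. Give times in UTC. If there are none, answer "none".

Lars → UTC: 16:00–17:15, 17:45–21:00.
Kira → UTC: 13:30–14:45, 16:45–21:00.
Lars ∩ Kira: 16:45–17:15, 17:45–21:00.
Windows ≥ 60 min: 17:45–21:00.

17:45–21:00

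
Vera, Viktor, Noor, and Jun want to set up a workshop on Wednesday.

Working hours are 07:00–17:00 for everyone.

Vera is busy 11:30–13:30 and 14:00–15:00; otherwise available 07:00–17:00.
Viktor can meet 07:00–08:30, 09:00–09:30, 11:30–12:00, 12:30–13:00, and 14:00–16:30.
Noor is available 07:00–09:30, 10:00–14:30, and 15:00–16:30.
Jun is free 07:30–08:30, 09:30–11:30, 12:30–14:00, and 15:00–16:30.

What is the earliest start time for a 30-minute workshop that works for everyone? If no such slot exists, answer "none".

Vera free within 07:00–17:00: 07:00–11:30, 13:30–14:00, 15:00–17:00.
Vera ∩ Viktor: 07:00–08:30, 09:00–09:30, 15:00–16:30.
Vera ∩ Viktor ∩ Noor: 07:00–08:30, 09:00–09:30, 15:00–16:30.
Vera ∩ Viktor ∩ Noor ∩ Jun: 07:30–08:30, 15:00–16:30.
Windows ≥ 30 min: 07:30–08:30, 15:00–16:30.
Earliest such window starts at 07:30.

07:30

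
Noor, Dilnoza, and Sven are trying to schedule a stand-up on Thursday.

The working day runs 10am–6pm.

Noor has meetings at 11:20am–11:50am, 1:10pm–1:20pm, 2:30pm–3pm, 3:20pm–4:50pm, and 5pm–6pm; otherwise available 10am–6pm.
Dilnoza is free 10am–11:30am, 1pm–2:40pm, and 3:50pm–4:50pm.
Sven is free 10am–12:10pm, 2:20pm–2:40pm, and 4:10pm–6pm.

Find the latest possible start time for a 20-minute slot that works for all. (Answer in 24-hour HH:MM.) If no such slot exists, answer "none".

Noor free within 10:00–18:00: 10:00–11:20, 11:50–13:10, 13:20–14:30, 15:00–15:20, 16:50–17:00.
Noor ∩ Dilnoza: 10:00–11:20, 13:00–13:10, 13:20–14:30.
Noor ∩ Dilnoza ∩ Sven: 10:00–11:20, 14:20–14:30.
Windows ≥ 20 min: 10:00–11:20.
Latest start in the last window 10:00–11:20 is 11:20 − 20 min = 11:00.

11:00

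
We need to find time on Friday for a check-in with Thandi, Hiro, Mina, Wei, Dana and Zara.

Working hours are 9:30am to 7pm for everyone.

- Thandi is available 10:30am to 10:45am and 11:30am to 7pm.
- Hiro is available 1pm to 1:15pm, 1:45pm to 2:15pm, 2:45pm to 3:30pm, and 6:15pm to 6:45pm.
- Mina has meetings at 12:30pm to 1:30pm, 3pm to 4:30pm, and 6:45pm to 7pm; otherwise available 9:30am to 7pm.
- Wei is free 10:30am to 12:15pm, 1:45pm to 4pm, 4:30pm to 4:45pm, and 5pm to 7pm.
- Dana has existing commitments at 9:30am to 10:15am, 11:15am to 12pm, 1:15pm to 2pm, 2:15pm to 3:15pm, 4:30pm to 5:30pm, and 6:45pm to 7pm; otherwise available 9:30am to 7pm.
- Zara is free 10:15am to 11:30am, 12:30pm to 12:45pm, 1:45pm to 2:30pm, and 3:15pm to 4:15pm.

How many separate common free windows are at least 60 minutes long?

Mina free within 09:30–19:00: 09:30–12:30, 13:30–15:00, 16:30–18:45.
Dana free within 09:30–19:00: 10:15–11:15, 12:00–13:15, 14:00–14:15, 15:15–16:30, 17:30–18:45.
Thandi ∩ Hiro: 13:00–13:15, 13:45–14:15, 14:45–15:30, 18:15–18:45.
Thandi ∩ Hiro ∩ Mina: 13:45–14:15, 14:45–15:00, 18:15–18:45.
Thandi ∩ Hiro ∩ Mina ∩ Wei: 13:45–14:15, 14:45–15:00, 18:15–18:45.
Thandi ∩ Hiro ∩ Mina ∩ Wei ∩ Dana: 14:00–14:15, 18:15–18:45.
Thandi ∩ Hiro ∩ Mina ∩ Wei ∩ Dana ∩ Zara: 14:00–14:15.
Windows ≥ 60 min: (none).
That's 0 windows.

0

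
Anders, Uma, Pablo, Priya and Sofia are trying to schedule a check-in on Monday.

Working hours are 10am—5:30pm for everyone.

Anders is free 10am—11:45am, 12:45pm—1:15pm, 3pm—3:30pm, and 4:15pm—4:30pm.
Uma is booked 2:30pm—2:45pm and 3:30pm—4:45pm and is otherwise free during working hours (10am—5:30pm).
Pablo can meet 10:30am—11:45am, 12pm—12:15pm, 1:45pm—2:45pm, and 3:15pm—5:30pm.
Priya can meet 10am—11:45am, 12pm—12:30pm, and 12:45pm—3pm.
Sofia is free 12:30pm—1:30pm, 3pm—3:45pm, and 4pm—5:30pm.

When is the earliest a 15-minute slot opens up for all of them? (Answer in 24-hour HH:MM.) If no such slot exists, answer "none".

none

Uma free within 10:00–17:30: 10:00–14:30, 14:45–15:30, 16:45–17:30.
Anders ∩ Uma: 10:00–11:45, 12:45–13:15, 15:00–15:30.
Anders ∩ Uma ∩ Pablo: 10:30–11:45, 15:15–15:30.
Anders ∩ Uma ∩ Pablo ∩ Priya: 10:30–11:45.
Anders ∩ Uma ∩ Pablo ∩ Priya ∩ Sofia: (none).
Windows ≥ 15 min: (none).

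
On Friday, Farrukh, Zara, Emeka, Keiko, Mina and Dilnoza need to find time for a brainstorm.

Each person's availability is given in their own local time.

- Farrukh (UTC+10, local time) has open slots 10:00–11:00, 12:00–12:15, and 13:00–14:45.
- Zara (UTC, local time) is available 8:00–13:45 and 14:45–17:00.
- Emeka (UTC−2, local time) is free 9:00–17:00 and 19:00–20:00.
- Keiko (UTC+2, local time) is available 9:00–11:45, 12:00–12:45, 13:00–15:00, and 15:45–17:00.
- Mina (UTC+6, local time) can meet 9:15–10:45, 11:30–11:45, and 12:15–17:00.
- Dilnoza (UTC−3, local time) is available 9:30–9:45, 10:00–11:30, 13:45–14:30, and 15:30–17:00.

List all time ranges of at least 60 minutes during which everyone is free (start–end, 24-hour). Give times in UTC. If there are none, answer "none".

Farrukh → UTC: 00:00–01:00, 02:00–02:15, 03:00–04:45.
Zara → UTC: 08:00–13:45, 14:45–17:00.
Emeka → UTC: 11:00–19:00, 21:00–22:00.
Keiko → UTC: 07:00–09:45, 10:00–10:45, 11:00–13:00, 13:45–15:00.
Mina → UTC: 03:15–04:45, 05:30–05:45, 06:15–11:00.
Dilnoza → UTC: 12:30–12:45, 13:00–14:30, 16:45–17:30, 18:30–20:00.
Farrukh ∩ Zara: (none).
Farrukh ∩ Zara ∩ Emeka: (none).
Farrukh ∩ Zara ∩ Emeka ∩ Keiko: (none).
Farrukh ∩ Zara ∩ Emeka ∩ Keiko ∩ Mina: (none).
Farrukh ∩ Zara ∩ Emeka ∩ Keiko ∩ Mina ∩ Dilnoza: (none).
Windows ≥ 60 min: (none).

none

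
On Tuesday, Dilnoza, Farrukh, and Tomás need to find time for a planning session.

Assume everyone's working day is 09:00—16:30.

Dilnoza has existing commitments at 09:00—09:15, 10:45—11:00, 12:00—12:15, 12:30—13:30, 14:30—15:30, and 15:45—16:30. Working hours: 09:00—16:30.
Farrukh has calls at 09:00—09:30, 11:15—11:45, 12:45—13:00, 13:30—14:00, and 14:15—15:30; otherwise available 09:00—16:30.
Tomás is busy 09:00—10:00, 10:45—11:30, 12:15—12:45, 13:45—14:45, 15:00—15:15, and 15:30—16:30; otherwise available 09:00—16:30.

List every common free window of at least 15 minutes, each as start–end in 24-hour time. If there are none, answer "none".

Dilnoza free within 09:00–16:30: 09:15–10:45, 11:00–12:00, 12:15–12:30, 13:30–14:30, 15:30–15:45.
Farrukh free within 09:00–16:30: 09:30–11:15, 11:45–12:45, 13:00–13:30, 14:00–14:15, 15:30–16:30.
Tomás free within 09:00–16:30: 10:00–10:45, 11:30–12:15, 12:45–13:45, 14:45–15:00, 15:15–15:30.
Dilnoza ∩ Farrukh: 09:30–10:45, 11:00–11:15, 11:45–12:00, 12:15–12:30, 14:00–14:15, 15:30–15:45.
Dilnoza ∩ Farrukh ∩ Tomás: 10:00–10:45, 11:45–12:00.
Windows ≥ 15 min: 10:00–10:45, 11:45–12:00.

10:00–10:45, 11:45–12:00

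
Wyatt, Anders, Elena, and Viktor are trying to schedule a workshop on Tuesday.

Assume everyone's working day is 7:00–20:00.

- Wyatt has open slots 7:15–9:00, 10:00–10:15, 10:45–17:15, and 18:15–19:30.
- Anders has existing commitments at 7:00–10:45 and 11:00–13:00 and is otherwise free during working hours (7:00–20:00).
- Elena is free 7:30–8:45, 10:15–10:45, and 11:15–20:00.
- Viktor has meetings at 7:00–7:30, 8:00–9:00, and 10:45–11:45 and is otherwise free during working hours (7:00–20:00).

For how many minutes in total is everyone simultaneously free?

Anders free within 07:00–20:00: 10:45–11:00, 13:00–20:00.
Viktor free within 07:00–20:00: 07:30–08:00, 09:00–10:45, 11:45–20:00.
Wyatt ∩ Anders: 10:45–11:00, 13:00–17:15, 18:15–19:30.
Wyatt ∩ Anders ∩ Elena: 13:00–17:15, 18:15–19:30.
Wyatt ∩ Anders ∩ Elena ∩ Viktor: 13:00–17:15, 18:15–19:30.
Total common minutes: 255 + 75 = 330.

330 minutes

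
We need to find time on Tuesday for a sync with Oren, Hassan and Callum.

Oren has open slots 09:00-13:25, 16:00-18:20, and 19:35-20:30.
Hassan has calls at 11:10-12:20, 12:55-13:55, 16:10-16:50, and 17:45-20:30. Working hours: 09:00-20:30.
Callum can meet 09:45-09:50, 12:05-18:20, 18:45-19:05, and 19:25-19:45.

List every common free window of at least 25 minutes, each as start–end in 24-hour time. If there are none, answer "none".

12:20–12:55, 16:50–17:45

Hassan free within 09:00–20:30: 09:00–11:10, 12:20–12:55, 13:55–16:10, 16:50–17:45.
Oren ∩ Hassan: 09:00–11:10, 12:20–12:55, 16:00–16:10, 16:50–17:45.
Oren ∩ Hassan ∩ Callum: 09:45–09:50, 12:20–12:55, 16:00–16:10, 16:50–17:45.
Windows ≥ 25 min: 12:20–12:55, 16:50–17:45.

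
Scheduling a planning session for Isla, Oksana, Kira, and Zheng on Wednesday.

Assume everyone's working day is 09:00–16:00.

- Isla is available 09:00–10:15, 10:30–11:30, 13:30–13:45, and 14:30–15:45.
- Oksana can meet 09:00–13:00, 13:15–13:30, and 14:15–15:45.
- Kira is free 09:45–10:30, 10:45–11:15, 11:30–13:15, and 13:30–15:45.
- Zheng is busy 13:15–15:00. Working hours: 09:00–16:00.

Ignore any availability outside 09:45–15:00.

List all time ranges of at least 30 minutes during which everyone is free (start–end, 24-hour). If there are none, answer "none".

Zheng free within 09:00–16:00: 09:00–13:15, 15:00–16:00.
Isla ∩ Oksana: 09:00–10:15, 10:30–11:30, 14:30–15:45.
Isla ∩ Oksana ∩ Kira: 09:45–10:15, 10:45–11:15, 14:30–15:45.
Isla ∩ Oksana ∩ Kira ∩ Zheng: 09:45–10:15, 10:45–11:15, 15:00–15:45.
Restricted to 09:45–15:00: 09:45–10:15, 10:45–11:15.
Windows ≥ 30 min: 09:45–10:15, 10:45–11:15.

09:45–10:15, 10:45–11:15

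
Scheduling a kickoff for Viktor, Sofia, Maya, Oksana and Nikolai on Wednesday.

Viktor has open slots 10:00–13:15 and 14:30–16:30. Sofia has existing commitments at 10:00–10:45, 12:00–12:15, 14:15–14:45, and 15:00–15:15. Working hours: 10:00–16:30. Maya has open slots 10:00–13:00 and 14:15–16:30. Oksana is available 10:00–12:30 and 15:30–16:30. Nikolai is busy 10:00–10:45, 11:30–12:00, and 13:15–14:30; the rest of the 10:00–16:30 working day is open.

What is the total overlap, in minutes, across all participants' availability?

120 minutes

Sofia free within 10:00–16:30: 10:45–12:00, 12:15–14:15, 14:45–15:00, 15:15–16:30.
Nikolai free within 10:00–16:30: 10:45–11:30, 12:00–13:15, 14:30–16:30.
Viktor ∩ Sofia: 10:45–12:00, 12:15–13:15, 14:45–15:00, 15:15–16:30.
Viktor ∩ Sofia ∩ Maya: 10:45–12:00, 12:15–13:00, 14:45–15:00, 15:15–16:30.
Viktor ∩ Sofia ∩ Maya ∩ Oksana: 10:45–12:00, 12:15–12:30, 15:30–16:30.
Viktor ∩ Sofia ∩ Maya ∩ Oksana ∩ Nikolai: 10:45–11:30, 12:15–12:30, 15:30–16:30.
Total common minutes: 45 + 15 + 60 = 120.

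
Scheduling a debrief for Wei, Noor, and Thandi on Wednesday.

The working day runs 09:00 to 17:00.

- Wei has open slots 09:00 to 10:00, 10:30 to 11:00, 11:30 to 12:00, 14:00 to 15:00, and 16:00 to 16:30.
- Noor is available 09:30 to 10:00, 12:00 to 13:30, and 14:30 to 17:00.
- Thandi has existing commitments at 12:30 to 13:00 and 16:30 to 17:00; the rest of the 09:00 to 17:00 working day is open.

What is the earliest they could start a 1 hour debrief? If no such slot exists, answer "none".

Thandi free within 09:00–17:00: 09:00–12:30, 13:00–16:30.
Wei ∩ Noor: 09:30–10:00, 14:30–15:00, 16:00–16:30.
Wei ∩ Noor ∩ Thandi: 09:30–10:00, 14:30–15:00, 16:00–16:30.
Windows ≥ 60 min: (none).

none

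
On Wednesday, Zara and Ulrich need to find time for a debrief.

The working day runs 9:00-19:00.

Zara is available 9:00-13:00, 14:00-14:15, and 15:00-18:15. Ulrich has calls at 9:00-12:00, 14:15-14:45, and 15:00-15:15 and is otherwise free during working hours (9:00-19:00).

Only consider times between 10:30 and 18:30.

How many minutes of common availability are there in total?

255 minutes

Ulrich free within 09:00–19:00: 12:00–14:15, 14:45–15:00, 15:15–19:00.
Zara ∩ Ulrich: 12:00–13:00, 14:00–14:15, 15:15–18:15.
Restricted to 10:30–18:30: 12:00–13:00, 14:00–14:15, 15:15–18:15.
Total common minutes: 60 + 15 + 180 = 255.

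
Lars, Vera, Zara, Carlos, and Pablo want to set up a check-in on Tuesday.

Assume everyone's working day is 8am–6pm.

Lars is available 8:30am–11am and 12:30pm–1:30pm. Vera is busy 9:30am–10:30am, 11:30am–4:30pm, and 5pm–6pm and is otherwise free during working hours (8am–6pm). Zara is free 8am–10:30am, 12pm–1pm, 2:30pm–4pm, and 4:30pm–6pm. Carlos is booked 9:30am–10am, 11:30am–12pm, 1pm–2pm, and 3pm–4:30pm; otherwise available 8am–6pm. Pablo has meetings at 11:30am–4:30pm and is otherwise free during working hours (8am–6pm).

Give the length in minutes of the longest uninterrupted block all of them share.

Vera free within 08:00–18:00: 08:00–09:30, 10:30–11:30, 16:30–17:00.
Carlos free within 08:00–18:00: 08:00–09:30, 10:00–11:30, 12:00–13:00, 14:00–15:00, 16:30–18:00.
Pablo free within 08:00–18:00: 08:00–11:30, 16:30–18:00.
Lars ∩ Vera: 08:30–09:30, 10:30–11:00.
Lars ∩ Vera ∩ Zara: 08:30–09:30.
Lars ∩ Vera ∩ Zara ∩ Carlos: 08:30–09:30.
Lars ∩ Vera ∩ Zara ∩ Carlos ∩ Pablo: 08:30–09:30.
Single common window of 60 minutes.

60 minutes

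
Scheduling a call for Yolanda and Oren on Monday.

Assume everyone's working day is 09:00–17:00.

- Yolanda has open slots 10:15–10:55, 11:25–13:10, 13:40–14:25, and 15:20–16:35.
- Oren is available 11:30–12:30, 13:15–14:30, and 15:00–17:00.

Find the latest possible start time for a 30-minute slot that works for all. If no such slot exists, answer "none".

16:05

Yolanda ∩ Oren: 11:30–12:30, 13:40–14:25, 15:20–16:35.
Windows ≥ 30 min: 11:30–12:30, 13:40–14:25, 15:20–16:35.
Latest start in the last window 15:20–16:35 is 16:35 − 30 min = 16:05.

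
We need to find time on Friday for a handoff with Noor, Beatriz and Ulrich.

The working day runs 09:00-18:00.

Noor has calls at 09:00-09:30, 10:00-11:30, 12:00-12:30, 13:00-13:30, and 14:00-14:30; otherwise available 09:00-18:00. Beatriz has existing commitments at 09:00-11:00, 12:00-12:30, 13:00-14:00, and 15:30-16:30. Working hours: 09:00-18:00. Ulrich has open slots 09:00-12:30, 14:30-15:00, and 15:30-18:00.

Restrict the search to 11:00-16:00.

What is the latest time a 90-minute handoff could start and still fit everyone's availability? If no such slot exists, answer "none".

none

Noor free within 09:00–18:00: 09:30–10:00, 11:30–12:00, 12:30–13:00, 13:30–14:00, 14:30–18:00.
Beatriz free within 09:00–18:00: 11:00–12:00, 12:30–13:00, 14:00–15:30, 16:30–18:00.
Noor ∩ Beatriz: 11:30–12:00, 12:30–13:00, 14:30–15:30, 16:30–18:00.
Noor ∩ Beatriz ∩ Ulrich: 11:30–12:00, 14:30–15:00, 16:30–18:00.
Restricted to 11:00–16:00: 11:30–12:00, 14:30–15:00.
Windows ≥ 90 min: (none).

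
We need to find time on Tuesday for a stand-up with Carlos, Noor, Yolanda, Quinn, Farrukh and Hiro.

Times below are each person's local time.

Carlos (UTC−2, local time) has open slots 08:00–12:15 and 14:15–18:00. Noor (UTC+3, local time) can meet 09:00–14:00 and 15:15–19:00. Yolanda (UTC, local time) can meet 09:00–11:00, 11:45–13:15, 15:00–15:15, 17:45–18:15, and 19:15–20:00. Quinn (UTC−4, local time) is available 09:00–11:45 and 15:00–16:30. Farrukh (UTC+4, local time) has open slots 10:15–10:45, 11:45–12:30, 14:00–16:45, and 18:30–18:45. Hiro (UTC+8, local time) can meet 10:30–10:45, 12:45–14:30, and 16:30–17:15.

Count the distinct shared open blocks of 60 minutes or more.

Carlos → UTC: 10:00–14:15, 16:15–20:00.
Noor → UTC: 06:00–11:00, 12:15–16:00.
Yolanda → UTC: 09:00–11:00, 11:45–13:15, 15:00–15:15, 17:45–18:15, 19:15–20:00.
Quinn → UTC: 13:00–15:45, 19:00–20:30.
Farrukh → UTC: 06:15–06:45, 07:45–08:30, 10:00–12:45, 14:30–14:45.
Hiro → UTC: 02:30–02:45, 04:45–06:30, 08:30–09:15.
Carlos ∩ Noor: 10:00–11:00, 12:15–14:15.
Carlos ∩ Noor ∩ Yolanda: 10:00–11:00, 12:15–13:15.
Carlos ∩ Noor ∩ Yolanda ∩ Quinn: 13:00–13:15.
Carlos ∩ Noor ∩ Yolanda ∩ Quinn ∩ Farrukh: (none).
Carlos ∩ Noor ∩ Yolanda ∩ Quinn ∩ Farrukh ∩ Hiro: (none).
Windows ≥ 60 min: (none).
That's 0 windows.

0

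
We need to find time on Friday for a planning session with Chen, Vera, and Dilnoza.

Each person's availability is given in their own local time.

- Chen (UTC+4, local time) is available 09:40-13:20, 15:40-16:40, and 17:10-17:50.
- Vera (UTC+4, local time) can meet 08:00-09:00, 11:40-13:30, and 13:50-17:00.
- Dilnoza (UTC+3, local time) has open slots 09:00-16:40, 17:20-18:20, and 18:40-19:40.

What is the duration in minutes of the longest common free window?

Chen → UTC: 05:40–09:20, 11:40–12:40, 13:10–13:50.
Vera → UTC: 04:00–05:00, 07:40–09:30, 09:50–13:00.
Dilnoza → UTC: 06:00–13:40, 14:20–15:20, 15:40–16:40.
Chen ∩ Vera: 07:40–09:20, 11:40–12:40.
Chen ∩ Vera ∩ Dilnoza: 07:40–09:20, 11:40–12:40.
Common window lengths: 100, 60 min; longest is 100.

100 minutes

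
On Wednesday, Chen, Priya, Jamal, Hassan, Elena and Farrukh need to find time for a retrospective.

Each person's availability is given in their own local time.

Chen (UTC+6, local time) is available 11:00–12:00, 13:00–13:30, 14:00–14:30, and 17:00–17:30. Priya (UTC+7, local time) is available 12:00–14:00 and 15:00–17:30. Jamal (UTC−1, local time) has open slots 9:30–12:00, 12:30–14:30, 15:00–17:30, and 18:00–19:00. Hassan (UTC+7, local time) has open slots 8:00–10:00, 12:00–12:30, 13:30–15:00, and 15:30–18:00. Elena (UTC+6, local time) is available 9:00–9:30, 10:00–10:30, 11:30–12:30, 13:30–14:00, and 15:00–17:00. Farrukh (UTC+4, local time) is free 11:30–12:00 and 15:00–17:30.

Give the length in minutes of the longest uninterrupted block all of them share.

Chen → UTC: 05:00–06:00, 07:00–07:30, 08:00–08:30, 11:00–11:30.
Priya → UTC: 05:00–07:00, 08:00–10:30.
Jamal → UTC: 10:30–13:00, 13:30–15:30, 16:00–18:30, 19:00–20:00.
Hassan → UTC: 01:00–03:00, 05:00–05:30, 06:30–08:00, 08:30–11:00.
Elena → UTC: 03:00–03:30, 04:00–04:30, 05:30–06:30, 07:30–08:00, 09:00–11:00.
Farrukh → UTC: 07:30–08:00, 11:00–13:30.
Chen ∩ Priya: 05:00–06:00, 08:00–08:30.
Chen ∩ Priya ∩ Jamal: (none).
Chen ∩ Priya ∩ Jamal ∩ Hassan: (none).
Chen ∩ Priya ∩ Jamal ∩ Hassan ∩ Elena: (none).
Chen ∩ Priya ∩ Jamal ∩ Hassan ∩ Elena ∩ Farrukh: (none).
No common window.

0 minutes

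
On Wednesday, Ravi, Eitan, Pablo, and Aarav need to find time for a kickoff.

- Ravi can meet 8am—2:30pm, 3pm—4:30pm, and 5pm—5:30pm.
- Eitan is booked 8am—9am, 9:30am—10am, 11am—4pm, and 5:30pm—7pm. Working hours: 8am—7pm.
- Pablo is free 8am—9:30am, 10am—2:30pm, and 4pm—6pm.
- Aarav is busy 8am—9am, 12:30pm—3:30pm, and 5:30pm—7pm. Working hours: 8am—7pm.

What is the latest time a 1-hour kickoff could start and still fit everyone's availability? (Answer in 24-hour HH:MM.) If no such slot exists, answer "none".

Eitan free within 08:00–19:00: 09:00–09:30, 10:00–11:00, 16:00–17:30.
Aarav free within 08:00–19:00: 09:00–12:30, 15:30–17:30.
Ravi ∩ Eitan: 09:00–09:30, 10:00–11:00, 16:00–16:30, 17:00–17:30.
Ravi ∩ Eitan ∩ Pablo: 09:00–09:30, 10:00–11:00, 16:00–16:30, 17:00–17:30.
Ravi ∩ Eitan ∩ Pablo ∩ Aarav: 09:00–09:30, 10:00–11:00, 16:00–16:30, 17:00–17:30.
Windows ≥ 60 min: 10:00–11:00.
Latest start in the last window 10:00–11:00 is 11:00 − 60 min = 10:00.

10:00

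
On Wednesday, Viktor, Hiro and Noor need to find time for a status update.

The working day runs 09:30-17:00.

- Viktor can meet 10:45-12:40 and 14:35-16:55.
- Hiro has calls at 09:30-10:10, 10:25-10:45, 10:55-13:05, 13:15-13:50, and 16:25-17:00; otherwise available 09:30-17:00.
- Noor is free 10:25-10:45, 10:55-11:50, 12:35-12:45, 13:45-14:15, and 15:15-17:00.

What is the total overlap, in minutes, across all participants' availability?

Hiro free within 09:30–17:00: 10:10–10:25, 10:45–10:55, 13:05–13:15, 13:50–16:25.
Viktor ∩ Hiro: 10:45–10:55, 14:35–16:25.
Viktor ∩ Hiro ∩ Noor: 15:15–16:25.
Total common minutes: 70.

70 minutes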